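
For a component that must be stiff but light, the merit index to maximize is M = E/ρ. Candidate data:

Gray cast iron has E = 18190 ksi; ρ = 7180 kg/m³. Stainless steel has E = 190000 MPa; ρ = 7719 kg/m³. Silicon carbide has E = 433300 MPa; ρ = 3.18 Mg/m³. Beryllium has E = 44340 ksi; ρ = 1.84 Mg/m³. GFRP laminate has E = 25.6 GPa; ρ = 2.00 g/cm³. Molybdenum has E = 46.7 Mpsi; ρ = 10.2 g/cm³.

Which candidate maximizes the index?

Normalizing units and computing the index:
  gray cast iron: E = 125.4 GPa, ρ = 7180 kg/m³
  stainless steel: E = 190.0 GPa, ρ = 7719 kg/m³
  silicon carbide: E = 433.3 GPa, ρ = 3180 kg/m³
  beryllium: E = 305.7 GPa, ρ = 1840 kg/m³
  GFRP laminate: E = 25.60 GPa, ρ = 2000 kg/m³
  molybdenum: E = 322.0 GPa, ρ = 10200 kg/m³
  beryllium: M = 166 MN·m/kg
  silicon carbide: M = 136 MN·m/kg
  molybdenum: M = 31.6 MN·m/kg
  stainless steel: M = 24.6 MN·m/kg
  gray cast iron: M = 17.5 MN·m/kg
  GFRP laminate: M = 12.8 MN·m/kg
Beryllium has the largest M.

beryllium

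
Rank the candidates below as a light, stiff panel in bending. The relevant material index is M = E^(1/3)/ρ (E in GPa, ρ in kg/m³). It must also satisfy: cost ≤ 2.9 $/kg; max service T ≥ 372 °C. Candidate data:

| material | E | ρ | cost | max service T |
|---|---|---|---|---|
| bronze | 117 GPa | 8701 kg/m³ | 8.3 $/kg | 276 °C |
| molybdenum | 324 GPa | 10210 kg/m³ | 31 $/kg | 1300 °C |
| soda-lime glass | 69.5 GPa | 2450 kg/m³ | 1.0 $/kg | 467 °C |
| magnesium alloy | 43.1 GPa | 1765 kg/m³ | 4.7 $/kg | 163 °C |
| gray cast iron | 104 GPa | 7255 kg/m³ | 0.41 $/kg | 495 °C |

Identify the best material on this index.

soda-lime glass

Screen on constraints: cost ≤ 2.9 $/kg; max service T ≥ 372 °C. Survivors: soda-lime glass, gray cast iron.
Evaluate M for each candidate:
  soda-lime glass: M = 1.68×10⁻³
  gray cast iron: M = 0.648×10⁻³
Highest index: soda-lime glass.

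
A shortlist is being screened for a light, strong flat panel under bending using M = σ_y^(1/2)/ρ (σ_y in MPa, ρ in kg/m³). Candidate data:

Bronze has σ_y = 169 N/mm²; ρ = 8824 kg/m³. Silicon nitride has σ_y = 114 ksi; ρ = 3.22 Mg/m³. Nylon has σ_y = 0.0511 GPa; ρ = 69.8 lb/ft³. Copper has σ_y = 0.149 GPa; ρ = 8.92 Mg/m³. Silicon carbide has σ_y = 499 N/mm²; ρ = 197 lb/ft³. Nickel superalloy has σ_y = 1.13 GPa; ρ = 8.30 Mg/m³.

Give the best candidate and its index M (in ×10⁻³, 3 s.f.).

silicon nitride, M = 8.71×10⁻³

In SI units:
  bronze: σ_y = 169.0 MPa, ρ = 8824 kg/m³
  silicon nitride: σ_y = 786.0 MPa, ρ = 3220 kg/m³
  nylon: σ_y = 51.10 MPa, ρ = 1118 kg/m³
  copper: σ_y = 149.0 MPa, ρ = 8920 kg/m³
  silicon carbide: σ_y = 499.0 MPa, ρ = 3156 kg/m³
  nickel superalloy: σ_y = 1130 MPa, ρ = 8300 kg/m³
  silicon nitride: M = 8.71×10⁻³
  silicon carbide: M = 7.08×10⁻³
  nylon: M = 6.39×10⁻³
  nickel superalloy: M = 4.05×10⁻³
  bronze: M = 1.47×10⁻³
  copper: M = 1.37×10⁻³
Highest index: silicon nitride.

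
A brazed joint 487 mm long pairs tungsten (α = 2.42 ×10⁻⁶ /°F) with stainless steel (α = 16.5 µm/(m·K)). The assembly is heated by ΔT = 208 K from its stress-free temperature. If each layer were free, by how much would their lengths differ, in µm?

tungsten: α = 2.42×10⁻⁶/°F × 9/5 = 4.36×10⁻⁶/K.
Δα = |4.36 − 16.5|×10⁻⁶/K = 12.1×10⁻⁶/K.
ΔL_mismatch = Δα·L·ΔT = 12.1×10⁻⁶ × 487.0 mm × 208.0 K = 1230 µm.

1230 µm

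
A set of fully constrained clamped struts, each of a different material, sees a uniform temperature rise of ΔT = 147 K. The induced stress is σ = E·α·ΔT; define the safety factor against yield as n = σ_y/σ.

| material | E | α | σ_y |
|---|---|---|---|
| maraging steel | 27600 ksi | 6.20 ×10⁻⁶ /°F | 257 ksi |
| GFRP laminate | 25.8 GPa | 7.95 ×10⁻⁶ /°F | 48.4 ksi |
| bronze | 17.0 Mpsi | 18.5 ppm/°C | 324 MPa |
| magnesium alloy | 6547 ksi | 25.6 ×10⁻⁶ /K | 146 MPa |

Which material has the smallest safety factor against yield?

magnesium alloy

With everything in SI (GPa, ×10⁻⁶/K, MPa):
  maraging steel: E = 190.3, α = 11.2, σ_y = 1772 → σ = 312 MPa, n = 5.68
  GFRP laminate: E = 25.80, α = 14.3, σ_y = 333.7 → σ = 54.3 MPa, n = 6.15
  bronze: E = 117.2, α = 18.5, σ_y = 324.0 → σ = 319 MPa, n = 1.02
  magnesium alloy: E = 45.14, α = 25.6, σ_y = 146.0 → σ = 170 MPa, n = 0.859
Magnesium alloy has the lowest safety factor, n = 0.859.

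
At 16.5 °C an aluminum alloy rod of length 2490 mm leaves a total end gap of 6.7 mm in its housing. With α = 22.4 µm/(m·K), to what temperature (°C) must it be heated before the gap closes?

α·L₀·ΔT = 6.7 mm ⇒ ΔT = 6.7 / (22.4×10⁻⁶ × 2490.0) = 120.1 K.
T = 16.5 + 120.1 = 136.6 °C.

137 °C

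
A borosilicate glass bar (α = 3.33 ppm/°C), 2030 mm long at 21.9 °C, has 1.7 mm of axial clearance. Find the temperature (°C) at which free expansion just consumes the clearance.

273 °C

α·L₀·ΔT = 1.7 mm ⇒ ΔT = 1.7 / (3.33×10⁻⁶ × 2030.0) = 251.5 K.
T = 21.9 + 251.5 = 273.4 °C.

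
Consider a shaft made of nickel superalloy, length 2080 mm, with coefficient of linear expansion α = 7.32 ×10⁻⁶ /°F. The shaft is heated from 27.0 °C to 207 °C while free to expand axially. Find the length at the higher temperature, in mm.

Convert α: 7.32×10⁻⁶/°F × (9/5) = 13.2×10⁻⁶/K.
ΔT = 207 − 27.0 = 180.0 K.
ΔL = α·L₀·ΔT = 13.2×10⁻⁶ × 2080 mm × 180.0 K = 4.93 mm.
L = L₀ + ΔL = 2080 + 4.93 = 2084.9 mm.

2084.9 mm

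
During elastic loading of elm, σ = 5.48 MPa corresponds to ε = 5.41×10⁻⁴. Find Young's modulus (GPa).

E = σ/ε = 5.48 MPa / 5.41×10⁻⁴ = 10130 MPa = 10.1 GPa.

10.1 GPa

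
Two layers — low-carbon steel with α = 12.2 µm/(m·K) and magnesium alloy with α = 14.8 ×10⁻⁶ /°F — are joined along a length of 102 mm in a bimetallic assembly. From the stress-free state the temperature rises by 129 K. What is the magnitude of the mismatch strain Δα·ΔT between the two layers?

1.86×10⁻³

magnesium alloy: α = 14.8×10⁻⁶/°F × 9/5 = 26.6×10⁻⁶/K.
Δα = |12.2 − 26.6|×10⁻⁶/K = 14.4×10⁻⁶/K.
Mismatch strain = Δα·ΔT = 14.4×10⁻⁶ × 129.0 = 1.86×10⁻³.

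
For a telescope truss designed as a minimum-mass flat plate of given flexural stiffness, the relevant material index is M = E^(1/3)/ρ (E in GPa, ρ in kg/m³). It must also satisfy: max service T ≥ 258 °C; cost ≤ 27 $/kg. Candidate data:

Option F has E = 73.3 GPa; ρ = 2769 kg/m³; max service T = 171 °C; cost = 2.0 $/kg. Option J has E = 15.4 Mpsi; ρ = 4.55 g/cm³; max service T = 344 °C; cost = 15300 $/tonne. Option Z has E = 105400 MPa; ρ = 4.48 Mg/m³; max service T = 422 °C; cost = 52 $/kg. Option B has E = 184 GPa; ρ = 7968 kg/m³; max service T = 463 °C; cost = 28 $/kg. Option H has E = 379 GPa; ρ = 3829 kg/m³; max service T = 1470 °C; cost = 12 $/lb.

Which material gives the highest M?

Screen on constraints: max service T ≥ 258 °C; cost ≤ 27 $/kg. Survivors: option J, option H.
Putting every candidate on a common basis:
  option J: E = 106.2 GPa, ρ = 4550 kg/m³
  option H: E = 379.0 GPa, ρ = 3829 kg/m³
  option H: M = 1.89×10⁻³
  option J: M = 1.04×10⁻³
Highest index: option H.

option H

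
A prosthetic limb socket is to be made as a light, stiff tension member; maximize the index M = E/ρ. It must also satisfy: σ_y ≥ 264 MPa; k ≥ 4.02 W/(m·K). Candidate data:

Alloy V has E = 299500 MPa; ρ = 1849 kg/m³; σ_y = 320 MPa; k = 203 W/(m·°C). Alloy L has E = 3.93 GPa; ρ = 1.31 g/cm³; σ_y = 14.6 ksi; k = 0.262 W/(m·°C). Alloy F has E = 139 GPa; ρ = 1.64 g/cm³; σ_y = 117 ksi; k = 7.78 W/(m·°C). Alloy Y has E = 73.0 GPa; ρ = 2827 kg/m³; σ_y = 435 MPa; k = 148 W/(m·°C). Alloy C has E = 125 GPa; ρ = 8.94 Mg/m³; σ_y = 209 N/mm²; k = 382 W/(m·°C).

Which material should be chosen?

alloy V

Screen on constraints: σ_y ≥ 264 MPa; k ≥ 4.02 W/(m·K). Survivors: alloy V, alloy F, alloy Y.
Normalizing units and computing the index:
  alloy V: E = 299.5 GPa, ρ = 1849 kg/m³
  alloy F: E = 139.0 GPa, ρ = 1640 kg/m³
  alloy Y: E = 73.00 GPa, ρ = 2827 kg/m³
  alloy V: M = 162 MN·m/kg
  alloy F: M = 84.8 MN·m/kg
  alloy Y: M = 25.8 MN·m/kg
Alloy V ranks first.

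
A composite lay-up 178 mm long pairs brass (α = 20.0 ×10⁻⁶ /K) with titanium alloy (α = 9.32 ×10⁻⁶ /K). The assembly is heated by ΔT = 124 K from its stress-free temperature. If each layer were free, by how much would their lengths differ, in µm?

236 µm

Δα = |20.0 − 9.32|×10⁻⁶/K = 10.7×10⁻⁶/K.
ΔL_mismatch = Δα·L·ΔT = 10.7×10⁻⁶ × 178.0 mm × 124.0 K = 236 µm.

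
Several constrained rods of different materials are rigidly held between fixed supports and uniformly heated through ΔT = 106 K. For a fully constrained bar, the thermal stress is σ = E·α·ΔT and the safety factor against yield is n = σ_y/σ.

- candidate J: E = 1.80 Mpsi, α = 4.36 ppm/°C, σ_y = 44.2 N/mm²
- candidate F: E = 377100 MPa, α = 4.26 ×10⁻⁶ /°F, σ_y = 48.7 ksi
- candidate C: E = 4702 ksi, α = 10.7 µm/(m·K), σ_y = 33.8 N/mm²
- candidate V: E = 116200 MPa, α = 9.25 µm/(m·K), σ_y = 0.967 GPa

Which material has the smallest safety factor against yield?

candidate C

In consistent units (E in GPa, α in ×10⁻⁶/K, σ_y in MPa):
  candidate J: E = 12.41, α = 4.36, σ_y = 44.20 → σ = 5.74 MPa, n = 7.71
  candidate F: E = 377.1, α = 7.67, σ_y = 335.8 → σ = 307 MPa, n = 1.10
  candidate C: E = 32.42, α = 10.7, σ_y = 33.80 → σ = 36.8 MPa, n = 0.919
  candidate V: E = 116.2, α = 9.25, σ_y = 967.0 → σ = 114 MPa, n = 8.49
The minimum is candidate C at n = 0.919.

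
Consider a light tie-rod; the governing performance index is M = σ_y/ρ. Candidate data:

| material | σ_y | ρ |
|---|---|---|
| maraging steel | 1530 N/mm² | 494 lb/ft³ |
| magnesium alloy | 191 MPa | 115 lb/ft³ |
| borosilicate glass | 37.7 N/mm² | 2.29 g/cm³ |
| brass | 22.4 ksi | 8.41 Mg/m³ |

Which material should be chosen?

Normalizing units and computing the index:
  maraging steel: σ_y = 1530 MPa, ρ = 7913 kg/m³
  magnesium alloy: σ_y = 191.0 MPa, ρ = 1842 kg/m³
  borosilicate glass: σ_y = 37.70 MPa, ρ = 2290 kg/m³
  brass: σ_y = 154.4 MPa, ρ = 8410 kg/m³
  maraging steel: M = 193 kN·m/kg
  magnesium alloy: M = 104 kN·m/kg
  brass: M = 18.4 kN·m/kg
  borosilicate glass: M = 16.5 kN·m/kg
Maraging steel ranks first.

maraging steel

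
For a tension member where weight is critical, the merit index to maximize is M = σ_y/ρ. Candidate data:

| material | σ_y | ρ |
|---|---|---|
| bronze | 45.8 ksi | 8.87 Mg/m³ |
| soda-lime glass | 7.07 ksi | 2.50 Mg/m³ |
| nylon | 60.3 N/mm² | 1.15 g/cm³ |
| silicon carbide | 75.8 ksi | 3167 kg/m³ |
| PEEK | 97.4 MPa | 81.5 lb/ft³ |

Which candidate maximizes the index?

silicon carbide

Putting every candidate on a common basis:
  bronze: σ_y = 315.8 MPa, ρ = 8870 kg/m³
  soda-lime glass: σ_y = 48.75 MPa, ρ = 2500 kg/m³
  nylon: σ_y = 60.30 MPa, ρ = 1150 kg/m³
  silicon carbide: σ_y = 522.6 MPa, ρ = 3167 kg/m³
  PEEK: σ_y = 97.40 MPa, ρ = 1306 kg/m³
  silicon carbide: M = 165 kN·m/kg
  PEEK: M = 74.6 kN·m/kg
  nylon: M = 52.4 kN·m/kg
  bronze: M = 35.6 kN·m/kg
  soda-lime glass: M = 19.5 kN·m/kg
Silicon carbide ranks first.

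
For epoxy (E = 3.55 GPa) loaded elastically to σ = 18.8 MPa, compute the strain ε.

ε = σ/E = 18.8 / 3550 = 5.30×10⁻³.

5.30×10⁻³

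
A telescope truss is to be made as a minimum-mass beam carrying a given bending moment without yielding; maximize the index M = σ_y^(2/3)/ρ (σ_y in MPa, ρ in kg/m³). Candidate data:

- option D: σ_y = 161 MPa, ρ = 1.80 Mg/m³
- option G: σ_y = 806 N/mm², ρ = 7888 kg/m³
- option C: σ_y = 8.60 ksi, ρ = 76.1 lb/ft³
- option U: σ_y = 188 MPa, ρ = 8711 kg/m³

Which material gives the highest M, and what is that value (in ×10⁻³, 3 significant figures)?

Normalizing units and computing the index:
  option D: σ_y = 161.0 MPa, ρ = 1800 kg/m³
  option G: σ_y = 806.0 MPa, ρ = 7888 kg/m³
  option C: σ_y = 59.29 MPa, ρ = 1219 kg/m³
  option U: σ_y = 188.0 MPa, ρ = 8711 kg/m³
  option D: M = 16.4×10⁻³
  option C: M = 12.5×10⁻³
  option G: M = 11.0×10⁻³
  option U: M = 3.77×10⁻³
Option D ranks first.

option D, M = 16.4×10⁻³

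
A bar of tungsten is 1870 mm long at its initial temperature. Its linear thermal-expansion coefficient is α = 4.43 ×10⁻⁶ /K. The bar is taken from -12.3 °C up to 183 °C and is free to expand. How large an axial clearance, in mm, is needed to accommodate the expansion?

ΔT = 183 − (-12.3) = 195.3 K.
ΔL = α·L₀·ΔT = 4.43×10⁻⁶ × 1870 mm × 195.3 K = 1.62 mm.

1.62 mm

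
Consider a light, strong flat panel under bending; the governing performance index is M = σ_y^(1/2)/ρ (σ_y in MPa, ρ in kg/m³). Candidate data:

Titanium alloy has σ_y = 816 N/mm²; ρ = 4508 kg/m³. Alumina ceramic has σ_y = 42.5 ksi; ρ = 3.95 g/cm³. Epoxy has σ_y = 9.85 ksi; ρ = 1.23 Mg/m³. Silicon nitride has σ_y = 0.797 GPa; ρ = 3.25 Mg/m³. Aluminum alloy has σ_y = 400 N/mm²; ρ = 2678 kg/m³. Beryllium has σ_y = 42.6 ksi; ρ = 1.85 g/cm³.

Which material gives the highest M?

beryllium

Convert each candidate to consistent units, then evaluate M:
  titanium alloy: σ_y = 816.0 MPa, ρ = 4508 kg/m³
  alumina ceramic: σ_y = 293.0 MPa, ρ = 3950 kg/m³
  epoxy: σ_y = 67.91 MPa, ρ = 1230 kg/m³
  silicon nitride: σ_y = 797.0 MPa, ρ = 3250 kg/m³
  aluminum alloy: σ_y = 400.0 MPa, ρ = 2678 kg/m³
  beryllium: σ_y = 293.7 MPa, ρ = 1850 kg/m³
  beryllium: M = 9.26×10⁻³
  silicon nitride: M = 8.69×10⁻³
  aluminum alloy: M = 7.47×10⁻³
  epoxy: M = 6.70×10⁻³
  titanium alloy: M = 6.34×10⁻³
  alumina ceramic: M = 4.33×10⁻³
Highest index: beryllium.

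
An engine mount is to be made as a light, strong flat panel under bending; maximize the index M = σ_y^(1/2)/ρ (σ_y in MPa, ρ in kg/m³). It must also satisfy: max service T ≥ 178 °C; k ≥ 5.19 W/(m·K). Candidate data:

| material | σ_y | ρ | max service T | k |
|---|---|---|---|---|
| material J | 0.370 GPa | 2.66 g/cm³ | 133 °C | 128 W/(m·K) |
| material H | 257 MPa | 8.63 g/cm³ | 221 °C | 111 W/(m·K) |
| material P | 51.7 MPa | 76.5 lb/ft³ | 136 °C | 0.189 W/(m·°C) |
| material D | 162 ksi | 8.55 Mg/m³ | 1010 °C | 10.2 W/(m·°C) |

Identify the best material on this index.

Screen on constraints: max service T ≥ 178 °C; k ≥ 5.19 W/(m·K). Survivors: material H, material D.
In SI units:
  material H: σ_y = 257.0 MPa, ρ = 8630 kg/m³
  material D: σ_y = 1117 MPa, ρ = 8550 kg/m³
  material D: M = 3.91×10⁻³
  material H: M = 1.86×10⁻³
Material D ranks first.

material D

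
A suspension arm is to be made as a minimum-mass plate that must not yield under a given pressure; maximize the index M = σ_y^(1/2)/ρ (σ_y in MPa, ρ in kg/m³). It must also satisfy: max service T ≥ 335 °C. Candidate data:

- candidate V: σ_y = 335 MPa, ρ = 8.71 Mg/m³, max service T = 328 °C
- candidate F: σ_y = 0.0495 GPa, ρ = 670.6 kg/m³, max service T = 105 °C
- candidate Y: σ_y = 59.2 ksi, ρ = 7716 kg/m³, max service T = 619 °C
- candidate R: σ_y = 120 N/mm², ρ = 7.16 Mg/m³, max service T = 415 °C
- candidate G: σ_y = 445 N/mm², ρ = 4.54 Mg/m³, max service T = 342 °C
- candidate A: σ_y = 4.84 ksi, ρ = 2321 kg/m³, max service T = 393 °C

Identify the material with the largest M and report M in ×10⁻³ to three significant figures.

Screen on constraints: max service T ≥ 335 °C. Survivors: candidate Y, candidate R, candidate G, candidate A.
After converting to SI:
  candidate Y: σ_y = 408.2 MPa, ρ = 7716 kg/m³
  candidate R: σ_y = 120.0 MPa, ρ = 7160 kg/m³
  candidate G: σ_y = 445.0 MPa, ρ = 4540 kg/m³
  candidate A: σ_y = 33.37 MPa, ρ = 2321 kg/m³
  candidate G: M = 4.65×10⁻³
  candidate Y: M = 2.62×10⁻³
  candidate A: M = 2.49×10⁻³
  candidate R: M = 1.53×10⁻³
Candidate G has the largest M.

candidate G, M = 4.65×10⁻³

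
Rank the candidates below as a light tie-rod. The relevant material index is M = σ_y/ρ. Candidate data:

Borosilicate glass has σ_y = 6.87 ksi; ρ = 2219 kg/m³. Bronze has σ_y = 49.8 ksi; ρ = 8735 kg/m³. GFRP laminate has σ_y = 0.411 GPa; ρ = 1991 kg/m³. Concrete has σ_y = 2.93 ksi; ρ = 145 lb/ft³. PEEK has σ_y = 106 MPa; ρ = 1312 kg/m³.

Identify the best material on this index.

GFRP laminate

Convert each candidate to consistent units, then evaluate M:
  borosilicate glass: σ_y = 47.37 MPa, ρ = 2219 kg/m³
  bronze: σ_y = 343.4 MPa, ρ = 8735 kg/m³
  GFRP laminate: σ_y = 411.0 MPa, ρ = 1991 kg/m³
  concrete: σ_y = 20.20 MPa, ρ = 2323 kg/m³
  PEEK: σ_y = 106.0 MPa, ρ = 1312 kg/m³
  GFRP laminate: M = 206 kN·m/kg
  PEEK: M = 80.8 kN·m/kg
  bronze: M = 39.3 kN·m/kg
  borosilicate glass: M = 21.3 kN·m/kg
  concrete: M = 8.70 kN·m/kg
Highest index: GFRP laminate.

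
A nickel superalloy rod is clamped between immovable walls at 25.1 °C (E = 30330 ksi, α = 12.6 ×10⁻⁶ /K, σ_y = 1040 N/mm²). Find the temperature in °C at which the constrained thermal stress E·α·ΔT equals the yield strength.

E = 30330 ksi = 209.1 GPa.
σ_y = 1040 N/mm² = 1040 MPa.
E·α·ΔT = 1040 MPa ⇒ ΔT = 1040 / (209.1×10³ × 12.6×10⁻⁶) = 394.7 K.
T = 25.1 + 394.7 = 419.8 °C.

420 °C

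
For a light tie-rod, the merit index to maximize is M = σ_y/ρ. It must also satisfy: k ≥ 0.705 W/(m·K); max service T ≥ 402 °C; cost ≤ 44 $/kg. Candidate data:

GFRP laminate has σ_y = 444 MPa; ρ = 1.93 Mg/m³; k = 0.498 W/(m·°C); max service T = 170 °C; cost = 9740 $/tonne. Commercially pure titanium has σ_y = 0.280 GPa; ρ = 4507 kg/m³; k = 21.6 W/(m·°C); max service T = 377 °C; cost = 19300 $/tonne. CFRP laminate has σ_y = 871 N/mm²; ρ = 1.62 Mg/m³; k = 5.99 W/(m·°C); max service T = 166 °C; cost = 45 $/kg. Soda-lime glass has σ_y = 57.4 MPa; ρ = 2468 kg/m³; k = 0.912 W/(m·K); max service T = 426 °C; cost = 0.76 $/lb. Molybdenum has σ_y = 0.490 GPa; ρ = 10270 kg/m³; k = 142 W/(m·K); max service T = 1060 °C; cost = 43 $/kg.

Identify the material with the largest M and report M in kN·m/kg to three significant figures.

Screen on constraints: k ≥ 0.705 W/(m·K); max service T ≥ 402 °C; cost ≤ 44 $/kg. Survivors: soda-lime glass, molybdenum.
Putting every candidate on a common basis:
  soda-lime glass: σ_y = 57.40 MPa, ρ = 2468 kg/m³
  molybdenum: σ_y = 490.0 MPa, ρ = 10270 kg/m³
  molybdenum: M = 47.7 kN·m/kg
  soda-lime glass: M = 23.3 kN·m/kg
The maximum is for molybdenum.

molybdenum, M = 47.7 kN·m/kg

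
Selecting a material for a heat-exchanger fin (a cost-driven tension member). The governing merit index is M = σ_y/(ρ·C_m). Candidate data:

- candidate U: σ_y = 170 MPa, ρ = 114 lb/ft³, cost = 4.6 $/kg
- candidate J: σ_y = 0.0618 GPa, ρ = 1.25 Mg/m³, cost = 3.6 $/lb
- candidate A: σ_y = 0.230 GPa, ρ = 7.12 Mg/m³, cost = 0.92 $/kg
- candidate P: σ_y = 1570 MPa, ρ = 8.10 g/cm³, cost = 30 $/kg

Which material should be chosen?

After converting to SI:
  candidate U: σ_y = 170.0 MPa, ρ = 1826 kg/m³, cost = 4.600 $/kg
  candidate J: σ_y = 61.80 MPa, ρ = 1250 kg/m³, cost = 7.937 $/kg
  candidate A: σ_y = 230.0 MPa, ρ = 7120 kg/m³, cost = 0.9200 $/kg
  candidate P: σ_y = 1570 MPa, ρ = 8100 kg/m³, cost = 30.00 $/kg
  candidate A: M = 35.1 kN·m per $
  candidate U: M = 20.2 kN·m per $
  candidate P: M = 6.46 kN·m per $
  candidate J: M = 6.23 kN·m per $
Highest index: candidate A.

candidate A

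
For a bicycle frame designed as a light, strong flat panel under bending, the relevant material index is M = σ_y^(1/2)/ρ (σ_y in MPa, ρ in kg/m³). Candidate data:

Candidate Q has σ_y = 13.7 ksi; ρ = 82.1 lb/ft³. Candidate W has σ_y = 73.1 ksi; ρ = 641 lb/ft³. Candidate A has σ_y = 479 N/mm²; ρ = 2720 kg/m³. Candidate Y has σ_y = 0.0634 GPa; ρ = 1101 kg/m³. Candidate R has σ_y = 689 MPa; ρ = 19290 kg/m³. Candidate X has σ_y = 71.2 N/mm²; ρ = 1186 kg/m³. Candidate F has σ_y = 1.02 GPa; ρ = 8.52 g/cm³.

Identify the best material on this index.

In SI units:
  candidate Q: σ_y = 94.46 MPa, ρ = 1315 kg/m³
  candidate W: σ_y = 504.0 MPa, ρ = 10270 kg/m³
  candidate A: σ_y = 479.0 MPa, ρ = 2720 kg/m³
  candidate Y: σ_y = 63.40 MPa, ρ = 1101 kg/m³
  candidate R: σ_y = 689.0 MPa, ρ = 19290 kg/m³
  candidate X: σ_y = 71.20 MPa, ρ = 1186 kg/m³
  candidate F: σ_y = 1020 MPa, ρ = 8520 kg/m³
  candidate A: M = 8.05×10⁻³
  candidate Q: M = 7.39×10⁻³
  candidate Y: M = 7.23×10⁻³
  candidate X: M = 7.11×10⁻³
  candidate F: M = 3.75×10⁻³
  candidate W: M = 2.19×10⁻³
  candidate R: M = 1.36×10⁻³
Candidate A has the largest M.

candidate A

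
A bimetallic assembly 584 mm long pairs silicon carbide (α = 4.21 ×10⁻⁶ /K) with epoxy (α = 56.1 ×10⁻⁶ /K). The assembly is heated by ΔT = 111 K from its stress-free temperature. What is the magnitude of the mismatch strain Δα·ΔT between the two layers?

Δα = |4.21 − 56.1|×10⁻⁶/K = 51.9×10⁻⁶/K.
Mismatch strain = Δα·ΔT = 51.9×10⁻⁶ × 111.0 = 5.76×10⁻³.

5.76×10⁻³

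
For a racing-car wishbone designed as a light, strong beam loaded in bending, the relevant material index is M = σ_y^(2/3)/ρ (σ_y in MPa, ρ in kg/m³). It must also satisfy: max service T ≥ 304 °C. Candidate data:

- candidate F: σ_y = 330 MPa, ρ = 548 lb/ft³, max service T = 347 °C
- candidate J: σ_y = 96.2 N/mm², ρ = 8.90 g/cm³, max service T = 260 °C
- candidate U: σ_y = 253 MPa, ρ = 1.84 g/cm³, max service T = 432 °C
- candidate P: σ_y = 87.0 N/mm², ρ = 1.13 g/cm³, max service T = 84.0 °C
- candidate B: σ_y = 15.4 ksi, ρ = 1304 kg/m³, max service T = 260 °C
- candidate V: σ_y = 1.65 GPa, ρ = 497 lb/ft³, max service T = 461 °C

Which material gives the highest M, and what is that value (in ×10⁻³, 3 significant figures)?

Screen on constraints: max service T ≥ 304 °C. Survivors: candidate F, candidate U, candidate V.
In SI units:
  candidate F: σ_y = 330.0 MPa, ρ = 8778 kg/m³
  candidate U: σ_y = 253.0 MPa, ρ = 1840 kg/m³
  candidate V: σ_y = 1650 MPa, ρ = 7961 kg/m³
  candidate U: M = 21.7×10⁻³
  candidate V: M = 17.5×10⁻³
  candidate F: M = 5.44×10⁻³
Highest index: candidate U.

candidate U, M = 21.7×10⁻³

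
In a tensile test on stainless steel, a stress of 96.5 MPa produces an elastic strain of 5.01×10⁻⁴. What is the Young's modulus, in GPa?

193 GPa

E = σ/ε = 96.5 MPa / 5.01×10⁻⁴ = 192600 MPa = 193 GPa.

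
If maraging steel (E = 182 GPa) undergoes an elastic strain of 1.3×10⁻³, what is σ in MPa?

237 MPa

σ = E·ε = 182000 MPa × 1.3×10⁻³ = 237 MPa.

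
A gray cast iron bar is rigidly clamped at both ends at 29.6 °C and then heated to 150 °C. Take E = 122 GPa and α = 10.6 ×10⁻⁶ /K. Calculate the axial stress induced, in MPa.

ΔT = 120.4 K. Constrained thermal stress σ = E·α·ΔT = 122.0×10³ MPa × 10.6×10⁻⁶ × 120.4 = 156 MPa (compressive).

156 MPa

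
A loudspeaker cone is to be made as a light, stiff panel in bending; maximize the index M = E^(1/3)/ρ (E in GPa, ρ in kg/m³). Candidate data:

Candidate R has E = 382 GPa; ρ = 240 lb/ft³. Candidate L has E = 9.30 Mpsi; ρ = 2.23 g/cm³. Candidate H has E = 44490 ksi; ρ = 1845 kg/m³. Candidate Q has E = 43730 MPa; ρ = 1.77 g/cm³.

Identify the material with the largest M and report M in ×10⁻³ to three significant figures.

Normalizing units and computing the index:
  candidate R: E = 382.0 GPa, ρ = 3844 kg/m³
  candidate L: E = 64.12 GPa, ρ = 2230 kg/m³
  candidate H: E = 306.7 GPa, ρ = 1845 kg/m³
  candidate Q: E = 43.73 GPa, ρ = 1770 kg/m³
  candidate H: M = 3.66×10⁻³
  candidate Q: M = 1.99×10⁻³
  candidate R: M = 1.89×10⁻³
  candidate L: M = 1.79×10⁻³
The maximum is for candidate H.

candidate H, M = 3.66×10⁻³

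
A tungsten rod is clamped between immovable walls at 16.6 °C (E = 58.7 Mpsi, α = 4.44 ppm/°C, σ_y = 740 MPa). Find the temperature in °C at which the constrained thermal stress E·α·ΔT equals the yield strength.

E = 58.7 Mpsi = 404.7 GPa.
E·α·ΔT = 740.0 MPa ⇒ ΔT = 740.0 / (404.7×10³ × 4.44×10⁻⁶) = 411.8 K.
T = 16.6 + 411.8 = 428.4 °C.

428 °C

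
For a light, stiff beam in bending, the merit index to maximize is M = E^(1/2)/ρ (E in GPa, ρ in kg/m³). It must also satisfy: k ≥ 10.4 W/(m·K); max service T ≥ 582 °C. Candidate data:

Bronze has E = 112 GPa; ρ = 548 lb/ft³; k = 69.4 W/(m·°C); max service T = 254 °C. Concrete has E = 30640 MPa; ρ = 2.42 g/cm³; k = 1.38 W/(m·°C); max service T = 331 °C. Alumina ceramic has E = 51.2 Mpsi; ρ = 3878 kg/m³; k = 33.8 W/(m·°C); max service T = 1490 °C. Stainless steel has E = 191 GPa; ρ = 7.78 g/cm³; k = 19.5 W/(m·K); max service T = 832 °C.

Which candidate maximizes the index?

alumina ceramic

Screen on constraints: k ≥ 10.4 W/(m·K); max service T ≥ 582 °C. Survivors: alumina ceramic, stainless steel.
After converting to SI:
  alumina ceramic: E = 353.0 GPa, ρ = 3878 kg/m³
  stainless steel: E = 191.0 GPa, ρ = 7780 kg/m³
  alumina ceramic: M = 4.84×10⁻³
  stainless steel: M = 1.78×10⁻³
Alumina ceramic ranks first.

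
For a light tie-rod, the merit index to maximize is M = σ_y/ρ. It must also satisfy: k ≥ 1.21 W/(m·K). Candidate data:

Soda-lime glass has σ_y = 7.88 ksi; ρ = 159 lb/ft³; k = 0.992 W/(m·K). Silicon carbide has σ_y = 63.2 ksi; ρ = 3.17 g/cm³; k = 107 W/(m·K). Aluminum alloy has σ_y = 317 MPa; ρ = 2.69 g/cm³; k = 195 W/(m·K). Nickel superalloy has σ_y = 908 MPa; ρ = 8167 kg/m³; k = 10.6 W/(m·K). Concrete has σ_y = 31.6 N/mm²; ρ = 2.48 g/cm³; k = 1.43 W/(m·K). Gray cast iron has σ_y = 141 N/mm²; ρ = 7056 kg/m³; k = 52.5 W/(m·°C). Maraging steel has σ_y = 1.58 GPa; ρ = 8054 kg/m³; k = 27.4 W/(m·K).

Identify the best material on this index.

maraging steel

Screen on constraints: k ≥ 1.21 W/(m·K). Survivors: silicon carbide, aluminum alloy, nickel superalloy, concrete, gray cast iron, maraging steel.
Convert each candidate to consistent units, then evaluate M:
  silicon carbide: σ_y = 435.7 MPa, ρ = 3170 kg/m³
  aluminum alloy: σ_y = 317.0 MPa, ρ = 2690 kg/m³
  nickel superalloy: σ_y = 908.0 MPa, ρ = 8167 kg/m³
  concrete: σ_y = 31.60 MPa, ρ = 2480 kg/m³
  gray cast iron: σ_y = 141.0 MPa, ρ = 7056 kg/m³
  maraging steel: σ_y = 1580 MPa, ρ = 8054 kg/m³
  maraging steel: M = 196 kN·m/kg
  silicon carbide: M = 137 kN·m/kg
  aluminum alloy: M = 118 kN·m/kg
  nickel superalloy: M = 111 kN·m/kg
  gray cast iron: M = 20.0 kN·m/kg
  concrete: M = 12.7 kN·m/kg
Maraging steel has the largest M.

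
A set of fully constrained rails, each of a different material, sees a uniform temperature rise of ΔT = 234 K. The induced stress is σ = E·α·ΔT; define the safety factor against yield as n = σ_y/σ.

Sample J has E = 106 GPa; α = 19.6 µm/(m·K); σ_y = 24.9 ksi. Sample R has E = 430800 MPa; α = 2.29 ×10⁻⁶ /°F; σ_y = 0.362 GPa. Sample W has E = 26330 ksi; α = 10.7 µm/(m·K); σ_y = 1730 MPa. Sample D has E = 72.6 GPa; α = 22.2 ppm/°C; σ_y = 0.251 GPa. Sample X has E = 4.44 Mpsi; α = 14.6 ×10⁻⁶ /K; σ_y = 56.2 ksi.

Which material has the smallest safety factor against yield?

In consistent units (E in GPa, α in ×10⁻⁶/K, σ_y in MPa):
  sample J: E = 106.0, α = 19.6, σ_y = 171.7 → σ = 486 MPa, n = 0.353
  sample R: E = 430.8, α = 4.12, σ_y = 362.0 → σ = 416 MPa, n = 0.871
  sample W: E = 181.5, α = 10.7, σ_y = 1730 → σ = 455 MPa, n = 3.81
  sample D: E = 72.60, α = 22.2, σ_y = 251.0 → σ = 377 MPa, n = 0.666
  sample X: E = 30.61, α = 14.6, σ_y = 387.5 → σ = 105 MPa, n = 3.70
The minimum is sample J at n = 0.353.

sample J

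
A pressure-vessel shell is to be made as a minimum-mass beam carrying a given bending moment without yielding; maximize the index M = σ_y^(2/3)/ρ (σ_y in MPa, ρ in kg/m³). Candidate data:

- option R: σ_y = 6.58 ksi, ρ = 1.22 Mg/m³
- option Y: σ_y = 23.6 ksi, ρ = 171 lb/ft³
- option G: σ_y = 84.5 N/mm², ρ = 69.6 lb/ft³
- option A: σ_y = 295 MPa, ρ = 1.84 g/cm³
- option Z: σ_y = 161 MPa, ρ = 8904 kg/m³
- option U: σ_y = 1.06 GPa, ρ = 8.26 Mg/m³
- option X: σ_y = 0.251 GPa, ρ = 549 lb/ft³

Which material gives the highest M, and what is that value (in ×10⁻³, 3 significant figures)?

option A, M = 24.1×10⁻³

Normalizing units and computing the index:
  option R: σ_y = 45.37 MPa, ρ = 1220 kg/m³
  option Y: σ_y = 162.7 MPa, ρ = 2739 kg/m³
  option G: σ_y = 84.50 MPa, ρ = 1115 kg/m³
  option A: σ_y = 295.0 MPa, ρ = 1840 kg/m³
  option Z: σ_y = 161.0 MPa, ρ = 8904 kg/m³
  option U: σ_y = 1060 MPa, ρ = 8260 kg/m³
  option X: σ_y = 251.0 MPa, ρ = 8794 kg/m³
  option A: M = 24.1×10⁻³
  option G: M = 17.3×10⁻³
  option U: M = 12.6×10⁻³
  option Y: M = 10.9×10⁻³
  option R: M = 10.4×10⁻³
  option X: M = 4.52×10⁻³
  option Z: M = 3.32×10⁻³
Option A ranks first.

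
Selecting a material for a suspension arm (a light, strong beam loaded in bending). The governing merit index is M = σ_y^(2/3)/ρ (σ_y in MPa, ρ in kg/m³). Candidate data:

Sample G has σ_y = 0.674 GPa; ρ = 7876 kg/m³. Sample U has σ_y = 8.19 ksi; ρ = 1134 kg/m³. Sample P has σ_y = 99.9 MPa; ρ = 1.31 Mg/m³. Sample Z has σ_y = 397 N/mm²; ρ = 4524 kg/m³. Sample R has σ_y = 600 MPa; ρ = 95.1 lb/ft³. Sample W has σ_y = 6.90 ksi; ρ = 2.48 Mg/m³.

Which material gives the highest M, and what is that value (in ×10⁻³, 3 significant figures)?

sample R, M = 46.7×10⁻³

Putting every candidate on a common basis:
  sample G: σ_y = 674.0 MPa, ρ = 7876 kg/m³
  sample U: σ_y = 56.47 MPa, ρ = 1134 kg/m³
  sample P: σ_y = 99.90 MPa, ρ = 1310 kg/m³
  sample Z: σ_y = 397.0 MPa, ρ = 4524 kg/m³
  sample R: σ_y = 600.0 MPa, ρ = 1523 kg/m³
  sample W: σ_y = 47.57 MPa, ρ = 2480 kg/m³
  sample R: M = 46.7×10⁻³
  sample P: M = 16.4×10⁻³
  sample U: M = 13.0×10⁻³
  sample Z: M = 11.9×10⁻³
  sample G: M = 9.76×10⁻³
  sample W: M = 5.29×10⁻³
Sample R has the largest M.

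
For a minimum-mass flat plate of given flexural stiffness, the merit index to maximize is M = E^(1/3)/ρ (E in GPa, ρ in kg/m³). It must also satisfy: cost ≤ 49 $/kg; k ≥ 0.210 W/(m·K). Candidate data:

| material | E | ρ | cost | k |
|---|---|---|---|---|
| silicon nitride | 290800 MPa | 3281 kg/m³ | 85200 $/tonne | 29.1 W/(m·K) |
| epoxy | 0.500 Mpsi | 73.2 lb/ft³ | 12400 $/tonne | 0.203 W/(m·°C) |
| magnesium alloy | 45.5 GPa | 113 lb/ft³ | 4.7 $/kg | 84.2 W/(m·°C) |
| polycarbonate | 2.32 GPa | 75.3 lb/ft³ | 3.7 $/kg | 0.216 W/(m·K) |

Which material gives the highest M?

magnesium alloy

Screen on constraints: cost ≤ 49 $/kg; k ≥ 0.210 W/(m·K). Survivors: magnesium alloy, polycarbonate.
After converting to SI:
  magnesium alloy: E = 45.50 GPa, ρ = 1810 kg/m³
  polycarbonate: E = 2.320 GPa, ρ = 1206 kg/m³
  magnesium alloy: M = 1.97×10⁻³
  polycarbonate: M = 1.10×10⁻³
The maximum is for magnesium alloy.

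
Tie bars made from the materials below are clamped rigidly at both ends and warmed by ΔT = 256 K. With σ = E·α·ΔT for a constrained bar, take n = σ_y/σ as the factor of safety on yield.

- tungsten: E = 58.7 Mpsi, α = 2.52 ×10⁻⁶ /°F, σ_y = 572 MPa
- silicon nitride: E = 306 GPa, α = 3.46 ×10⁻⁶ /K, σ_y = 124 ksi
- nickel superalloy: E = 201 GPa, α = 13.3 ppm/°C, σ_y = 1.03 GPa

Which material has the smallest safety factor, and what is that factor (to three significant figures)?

tungsten, n = 1.22

With everything in SI (GPa, ×10⁻⁶/K, MPa):
  tungsten: E = 404.7, α = 4.54, σ_y = 572.0 → σ = 470 MPa, n = 1.22
  silicon nitride: E = 306.0, α = 3.46, σ_y = 855.0 → σ = 271 MPa, n = 3.15
  nickel superalloy: E = 201.0, α = 13.3, σ_y = 1030 → σ = 684 MPa, n = 1.51
Smallest n: tungsten with n = 1.22.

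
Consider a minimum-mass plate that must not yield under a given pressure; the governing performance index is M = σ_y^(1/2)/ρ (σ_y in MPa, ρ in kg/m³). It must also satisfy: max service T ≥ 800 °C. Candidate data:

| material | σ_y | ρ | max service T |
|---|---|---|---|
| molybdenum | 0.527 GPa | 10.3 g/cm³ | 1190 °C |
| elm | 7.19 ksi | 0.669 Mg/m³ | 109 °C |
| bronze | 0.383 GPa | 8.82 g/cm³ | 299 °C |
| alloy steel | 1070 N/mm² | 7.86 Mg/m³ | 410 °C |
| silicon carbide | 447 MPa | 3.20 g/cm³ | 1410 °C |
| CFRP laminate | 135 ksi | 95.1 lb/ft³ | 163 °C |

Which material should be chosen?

Screen on constraints: max service T ≥ 800 °C. Survivors: molybdenum, silicon carbide.
Putting every candidate on a common basis:
  molybdenum: σ_y = 527.0 MPa, ρ = 10300 kg/m³
  silicon carbide: σ_y = 447.0 MPa, ρ = 3200 kg/m³
  silicon carbide: M = 6.61×10⁻³
  molybdenum: M = 2.23×10⁻³
Silicon carbide has the largest M.

silicon carbide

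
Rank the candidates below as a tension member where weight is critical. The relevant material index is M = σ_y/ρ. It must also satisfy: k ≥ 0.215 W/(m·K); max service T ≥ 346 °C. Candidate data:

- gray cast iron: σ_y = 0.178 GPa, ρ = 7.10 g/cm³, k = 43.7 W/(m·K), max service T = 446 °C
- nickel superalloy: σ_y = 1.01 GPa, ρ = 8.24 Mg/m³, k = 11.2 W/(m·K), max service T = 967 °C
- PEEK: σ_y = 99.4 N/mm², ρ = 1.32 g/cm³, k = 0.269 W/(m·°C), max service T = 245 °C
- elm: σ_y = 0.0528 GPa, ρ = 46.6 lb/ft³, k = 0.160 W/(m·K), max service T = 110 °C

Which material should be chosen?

Screen on constraints: k ≥ 0.215 W/(m·K); max service T ≥ 346 °C. Survivors: gray cast iron, nickel superalloy.
Normalizing units and computing the index:
  gray cast iron: σ_y = 178.0 MPa, ρ = 7100 kg/m³
  nickel superalloy: σ_y = 1010 MPa, ρ = 8240 kg/m³
  nickel superalloy: M = 123 kN·m/kg
  gray cast iron: M = 25.1 kN·m/kg
Nickel superalloy has the largest M.

nickel superalloy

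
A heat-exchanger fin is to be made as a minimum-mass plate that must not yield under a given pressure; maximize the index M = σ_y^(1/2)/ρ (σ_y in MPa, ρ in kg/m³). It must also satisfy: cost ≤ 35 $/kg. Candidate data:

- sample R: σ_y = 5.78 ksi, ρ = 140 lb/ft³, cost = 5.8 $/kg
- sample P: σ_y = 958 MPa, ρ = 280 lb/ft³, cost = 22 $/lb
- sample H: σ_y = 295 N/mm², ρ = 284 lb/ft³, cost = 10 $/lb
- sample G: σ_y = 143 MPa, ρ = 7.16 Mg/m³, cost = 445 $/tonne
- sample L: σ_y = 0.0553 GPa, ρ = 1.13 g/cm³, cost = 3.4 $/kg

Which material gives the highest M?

sample L

Screen on constraints: cost ≤ 35 $/kg. Survivors: sample R, sample H, sample G, sample L.
Putting every candidate on a common basis:
  sample R: σ_y = 39.85 MPa, ρ = 2243 kg/m³
  sample H: σ_y = 295.0 MPa, ρ = 4549 kg/m³
  sample G: σ_y = 143.0 MPa, ρ = 7160 kg/m³
  sample L: σ_y = 55.30 MPa, ρ = 1130 kg/m³
  sample L: M = 6.58×10⁻³
  sample H: M = 3.78×10⁻³
  sample R: M = 2.81×10⁻³
  sample G: M = 1.67×10⁻³
Sample L has the largest M.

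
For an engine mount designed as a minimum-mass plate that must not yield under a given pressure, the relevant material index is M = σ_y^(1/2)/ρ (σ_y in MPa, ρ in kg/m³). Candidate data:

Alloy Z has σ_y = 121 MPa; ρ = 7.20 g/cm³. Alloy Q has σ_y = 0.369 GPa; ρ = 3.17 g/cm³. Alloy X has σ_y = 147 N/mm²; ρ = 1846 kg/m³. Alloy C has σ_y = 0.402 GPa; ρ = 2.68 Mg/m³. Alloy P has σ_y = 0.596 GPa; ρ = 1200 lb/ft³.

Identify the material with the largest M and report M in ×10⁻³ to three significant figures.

alloy C, M = 7.48×10⁻³

In SI units:
  alloy Z: σ_y = 121.0 MPa, ρ = 7200 kg/m³
  alloy Q: σ_y = 369.0 MPa, ρ = 3170 kg/m³
  alloy X: σ_y = 147.0 MPa, ρ = 1846 kg/m³
  alloy C: σ_y = 402.0 MPa, ρ = 2680 kg/m³
  alloy P: σ_y = 596.0 MPa, ρ = 19220 kg/m³
  alloy C: M = 7.48×10⁻³
  alloy X: M = 6.57×10⁻³
  alloy Q: M = 6.06×10⁻³
  alloy Z: M = 1.53×10⁻³
  alloy P: M = 1.27×10⁻³
Alloy C ranks first.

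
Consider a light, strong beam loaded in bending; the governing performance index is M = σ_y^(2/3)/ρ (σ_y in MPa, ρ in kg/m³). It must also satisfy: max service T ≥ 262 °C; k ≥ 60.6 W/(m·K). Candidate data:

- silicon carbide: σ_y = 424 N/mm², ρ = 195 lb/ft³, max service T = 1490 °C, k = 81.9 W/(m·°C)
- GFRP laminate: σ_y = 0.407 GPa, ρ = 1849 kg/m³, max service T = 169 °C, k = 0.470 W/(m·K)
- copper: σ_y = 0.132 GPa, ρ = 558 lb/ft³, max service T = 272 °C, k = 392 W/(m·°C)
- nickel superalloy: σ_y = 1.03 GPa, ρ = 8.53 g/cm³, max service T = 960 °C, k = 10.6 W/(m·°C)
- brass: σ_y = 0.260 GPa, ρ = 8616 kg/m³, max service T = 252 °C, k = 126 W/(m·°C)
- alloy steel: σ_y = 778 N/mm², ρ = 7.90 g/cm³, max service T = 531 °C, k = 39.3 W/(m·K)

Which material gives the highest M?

silicon carbide

Screen on constraints: max service T ≥ 262 °C; k ≥ 60.6 W/(m·K). Survivors: silicon carbide, copper.
In SI units:
  silicon carbide: σ_y = 424.0 MPa, ρ = 3124 kg/m³
  copper: σ_y = 132.0 MPa, ρ = 8938 kg/m³
  silicon carbide: M = 18.1×10⁻³
  copper: M = 2.90×10⁻³
Highest index: silicon carbide.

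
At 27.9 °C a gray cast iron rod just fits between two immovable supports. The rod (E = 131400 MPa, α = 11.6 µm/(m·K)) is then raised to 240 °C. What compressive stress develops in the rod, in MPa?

323 MPa

E = 131400 MPa = 131.4 GPa.
ΔT = 212.1 K. Constrained thermal stress σ = E·α·ΔT = 131.4×10³ MPa × 11.6×10⁻⁶ × 212.1 = 323 MPa (compressive).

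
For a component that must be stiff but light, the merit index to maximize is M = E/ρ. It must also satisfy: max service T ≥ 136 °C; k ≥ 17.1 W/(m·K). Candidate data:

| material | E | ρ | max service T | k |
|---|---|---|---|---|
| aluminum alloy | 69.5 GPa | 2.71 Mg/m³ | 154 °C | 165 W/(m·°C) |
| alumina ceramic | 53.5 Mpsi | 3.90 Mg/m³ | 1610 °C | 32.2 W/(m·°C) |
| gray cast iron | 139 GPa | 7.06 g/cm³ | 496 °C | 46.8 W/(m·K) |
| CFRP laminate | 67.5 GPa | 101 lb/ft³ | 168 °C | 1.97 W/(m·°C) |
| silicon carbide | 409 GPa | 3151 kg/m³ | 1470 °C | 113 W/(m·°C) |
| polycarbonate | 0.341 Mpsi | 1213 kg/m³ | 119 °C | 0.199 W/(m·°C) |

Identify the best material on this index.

silicon carbide

Screen on constraints: max service T ≥ 136 °C; k ≥ 17.1 W/(m·K). Survivors: aluminum alloy, alumina ceramic, gray cast iron, silicon carbide.
Normalizing units and computing the index:
  aluminum alloy: E = 69.50 GPa, ρ = 2710 kg/m³
  alumina ceramic: E = 368.9 GPa, ρ = 3900 kg/m³
  gray cast iron: E = 139.0 GPa, ρ = 7060 kg/m³
  silicon carbide: E = 409.0 GPa, ρ = 3151 kg/m³
  silicon carbide: M = 130 MN·m/kg
  alumina ceramic: M = 94.6 MN·m/kg
  aluminum alloy: M = 25.6 MN·m/kg
  gray cast iron: M = 19.7 MN·m/kg
Highest index: silicon carbide.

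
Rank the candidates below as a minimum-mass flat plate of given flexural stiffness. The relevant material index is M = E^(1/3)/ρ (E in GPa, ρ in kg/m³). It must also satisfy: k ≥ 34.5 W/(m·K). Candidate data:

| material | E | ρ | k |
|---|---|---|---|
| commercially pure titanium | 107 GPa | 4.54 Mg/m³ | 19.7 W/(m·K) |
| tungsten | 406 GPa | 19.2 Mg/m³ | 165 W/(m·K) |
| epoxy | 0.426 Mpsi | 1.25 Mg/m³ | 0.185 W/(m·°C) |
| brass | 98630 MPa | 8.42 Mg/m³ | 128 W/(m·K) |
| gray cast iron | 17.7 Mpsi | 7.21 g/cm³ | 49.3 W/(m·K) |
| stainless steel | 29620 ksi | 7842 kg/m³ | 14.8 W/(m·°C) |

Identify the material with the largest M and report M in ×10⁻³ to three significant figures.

gray cast iron, M = 0.688×10⁻³

Screen on constraints: k ≥ 34.5 W/(m·K). Survivors: tungsten, brass, gray cast iron.
In SI units:
  tungsten: E = 406.0 GPa, ρ = 19200 kg/m³
  brass: E = 98.63 GPa, ρ = 8420 kg/m³
  gray cast iron: E = 122.0 GPa, ρ = 7210 kg/m³
  gray cast iron: M = 0.688×10⁻³
  brass: M = 0.549×10⁻³
  tungsten: M = 0.386×10⁻³
Gray cast iron ranks first.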